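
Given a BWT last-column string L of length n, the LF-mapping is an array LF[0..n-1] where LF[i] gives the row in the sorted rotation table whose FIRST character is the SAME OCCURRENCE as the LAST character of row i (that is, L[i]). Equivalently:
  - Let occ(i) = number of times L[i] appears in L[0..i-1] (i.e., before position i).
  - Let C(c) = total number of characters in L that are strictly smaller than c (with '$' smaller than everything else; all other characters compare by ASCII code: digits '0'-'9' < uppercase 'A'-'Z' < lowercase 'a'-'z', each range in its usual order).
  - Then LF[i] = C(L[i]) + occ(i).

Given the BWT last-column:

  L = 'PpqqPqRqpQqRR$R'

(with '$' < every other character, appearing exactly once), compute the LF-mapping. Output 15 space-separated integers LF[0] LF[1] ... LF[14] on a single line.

Answer: 1 8 10 11 2 12 4 13 9 3 14 5 6 0 7

Derivation:
Char counts: '$':1, 'P':2, 'Q':1, 'R':4, 'p':2, 'q':5
C (first-col start): C('$')=0, C('P')=1, C('Q')=3, C('R')=4, C('p')=8, C('q')=10
L[0]='P': occ=0, LF[0]=C('P')+0=1+0=1
L[1]='p': occ=0, LF[1]=C('p')+0=8+0=8
L[2]='q': occ=0, LF[2]=C('q')+0=10+0=10
L[3]='q': occ=1, LF[3]=C('q')+1=10+1=11
L[4]='P': occ=1, LF[4]=C('P')+1=1+1=2
L[5]='q': occ=2, LF[5]=C('q')+2=10+2=12
L[6]='R': occ=0, LF[6]=C('R')+0=4+0=4
L[7]='q': occ=3, LF[7]=C('q')+3=10+3=13
L[8]='p': occ=1, LF[8]=C('p')+1=8+1=9
L[9]='Q': occ=0, LF[9]=C('Q')+0=3+0=3
L[10]='q': occ=4, LF[10]=C('q')+4=10+4=14
L[11]='R': occ=1, LF[11]=C('R')+1=4+1=5
L[12]='R': occ=2, LF[12]=C('R')+2=4+2=6
L[13]='$': occ=0, LF[13]=C('$')+0=0+0=0
L[14]='R': occ=3, LF[14]=C('R')+3=4+3=7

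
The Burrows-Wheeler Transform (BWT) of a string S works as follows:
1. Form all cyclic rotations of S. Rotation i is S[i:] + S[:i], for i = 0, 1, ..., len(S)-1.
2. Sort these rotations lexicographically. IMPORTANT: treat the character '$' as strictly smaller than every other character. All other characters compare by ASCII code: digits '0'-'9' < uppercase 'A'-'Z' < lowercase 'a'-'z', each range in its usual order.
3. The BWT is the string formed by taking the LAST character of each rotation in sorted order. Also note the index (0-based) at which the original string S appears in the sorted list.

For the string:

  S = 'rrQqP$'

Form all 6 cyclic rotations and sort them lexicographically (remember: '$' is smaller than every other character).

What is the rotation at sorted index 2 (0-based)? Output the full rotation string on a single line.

All 6 rotations (rotation i = S[i:]+S[:i]):
  rot[0] = rrQqP$
  rot[1] = rQqP$r
  rot[2] = QqP$rr
  rot[3] = qP$rrQ
  rot[4] = P$rrQq
  rot[5] = $rrQqP
Sorted (with $ < everything):
  sorted[0] = $rrQqP
  sorted[1] = P$rrQq
  sorted[2] = QqP$rr
  sorted[3] = qP$rrQ
  sorted[4] = rQqP$r
  sorted[5] = rrQqP$
sorted[2] = QqP$rr

Answer: QqP$rr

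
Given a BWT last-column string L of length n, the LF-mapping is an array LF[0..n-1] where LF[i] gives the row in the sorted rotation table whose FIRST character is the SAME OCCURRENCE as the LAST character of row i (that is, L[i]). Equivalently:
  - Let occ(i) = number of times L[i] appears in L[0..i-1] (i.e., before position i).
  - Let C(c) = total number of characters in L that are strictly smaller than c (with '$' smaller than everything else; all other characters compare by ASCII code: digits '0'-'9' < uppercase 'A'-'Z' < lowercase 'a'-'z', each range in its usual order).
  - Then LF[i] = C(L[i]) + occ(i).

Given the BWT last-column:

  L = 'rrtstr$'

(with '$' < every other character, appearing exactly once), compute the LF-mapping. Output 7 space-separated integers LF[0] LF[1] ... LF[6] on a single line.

Answer: 1 2 5 4 6 3 0

Derivation:
Char counts: '$':1, 'r':3, 's':1, 't':2
C (first-col start): C('$')=0, C('r')=1, C('s')=4, C('t')=5
L[0]='r': occ=0, LF[0]=C('r')+0=1+0=1
L[1]='r': occ=1, LF[1]=C('r')+1=1+1=2
L[2]='t': occ=0, LF[2]=C('t')+0=5+0=5
L[3]='s': occ=0, LF[3]=C('s')+0=4+0=4
L[4]='t': occ=1, LF[4]=C('t')+1=5+1=6
L[5]='r': occ=2, LF[5]=C('r')+2=1+2=3
L[6]='$': occ=0, LF[6]=C('$')+0=0+0=0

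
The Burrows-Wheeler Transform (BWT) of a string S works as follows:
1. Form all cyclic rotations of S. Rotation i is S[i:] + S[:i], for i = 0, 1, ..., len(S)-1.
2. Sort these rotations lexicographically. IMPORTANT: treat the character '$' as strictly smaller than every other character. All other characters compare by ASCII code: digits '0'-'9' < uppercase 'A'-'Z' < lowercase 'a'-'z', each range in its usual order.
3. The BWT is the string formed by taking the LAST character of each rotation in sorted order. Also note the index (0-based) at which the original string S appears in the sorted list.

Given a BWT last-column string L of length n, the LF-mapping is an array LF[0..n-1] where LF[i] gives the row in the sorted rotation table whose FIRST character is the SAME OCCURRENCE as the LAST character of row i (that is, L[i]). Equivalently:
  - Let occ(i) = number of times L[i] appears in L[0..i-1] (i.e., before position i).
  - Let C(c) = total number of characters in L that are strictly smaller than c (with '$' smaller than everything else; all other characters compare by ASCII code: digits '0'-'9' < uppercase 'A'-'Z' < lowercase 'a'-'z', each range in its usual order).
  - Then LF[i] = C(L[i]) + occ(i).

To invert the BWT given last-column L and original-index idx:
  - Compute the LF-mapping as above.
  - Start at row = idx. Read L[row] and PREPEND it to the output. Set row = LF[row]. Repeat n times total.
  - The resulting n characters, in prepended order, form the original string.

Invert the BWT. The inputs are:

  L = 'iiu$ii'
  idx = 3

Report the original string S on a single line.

Answer: iiuii$

Derivation:
LF mapping: 1 2 5 0 3 4
Walk LF starting at row 3, prepending L[row]:
  step 1: row=3, L[3]='$', prepend. Next row=LF[3]=0
  step 2: row=0, L[0]='i', prepend. Next row=LF[0]=1
  step 3: row=1, L[1]='i', prepend. Next row=LF[1]=2
  step 4: row=2, L[2]='u', prepend. Next row=LF[2]=5
  step 5: row=5, L[5]='i', prepend. Next row=LF[5]=4
  step 6: row=4, L[4]='i', prepend. Next row=LF[4]=3
Reversed output: iiuii$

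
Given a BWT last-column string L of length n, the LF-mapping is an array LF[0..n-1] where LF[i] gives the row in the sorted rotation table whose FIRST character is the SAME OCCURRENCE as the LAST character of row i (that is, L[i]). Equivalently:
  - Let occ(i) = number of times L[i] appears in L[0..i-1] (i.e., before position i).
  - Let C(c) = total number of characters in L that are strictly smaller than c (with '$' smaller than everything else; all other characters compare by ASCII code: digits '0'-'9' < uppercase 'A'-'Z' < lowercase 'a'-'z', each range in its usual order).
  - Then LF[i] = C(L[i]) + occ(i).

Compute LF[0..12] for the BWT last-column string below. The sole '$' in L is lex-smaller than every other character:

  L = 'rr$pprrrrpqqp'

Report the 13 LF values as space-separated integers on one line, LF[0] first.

Char counts: '$':1, 'p':4, 'q':2, 'r':6
C (first-col start): C('$')=0, C('p')=1, C('q')=5, C('r')=7
L[0]='r': occ=0, LF[0]=C('r')+0=7+0=7
L[1]='r': occ=1, LF[1]=C('r')+1=7+1=8
L[2]='$': occ=0, LF[2]=C('$')+0=0+0=0
L[3]='p': occ=0, LF[3]=C('p')+0=1+0=1
L[4]='p': occ=1, LF[4]=C('p')+1=1+1=2
L[5]='r': occ=2, LF[5]=C('r')+2=7+2=9
L[6]='r': occ=3, LF[6]=C('r')+3=7+3=10
L[7]='r': occ=4, LF[7]=C('r')+4=7+4=11
L[8]='r': occ=5, LF[8]=C('r')+5=7+5=12
L[9]='p': occ=2, LF[9]=C('p')+2=1+2=3
L[10]='q': occ=0, LF[10]=C('q')+0=5+0=5
L[11]='q': occ=1, LF[11]=C('q')+1=5+1=6
L[12]='p': occ=3, LF[12]=C('p')+3=1+3=4

Answer: 7 8 0 1 2 9 10 11 12 3 5 6 4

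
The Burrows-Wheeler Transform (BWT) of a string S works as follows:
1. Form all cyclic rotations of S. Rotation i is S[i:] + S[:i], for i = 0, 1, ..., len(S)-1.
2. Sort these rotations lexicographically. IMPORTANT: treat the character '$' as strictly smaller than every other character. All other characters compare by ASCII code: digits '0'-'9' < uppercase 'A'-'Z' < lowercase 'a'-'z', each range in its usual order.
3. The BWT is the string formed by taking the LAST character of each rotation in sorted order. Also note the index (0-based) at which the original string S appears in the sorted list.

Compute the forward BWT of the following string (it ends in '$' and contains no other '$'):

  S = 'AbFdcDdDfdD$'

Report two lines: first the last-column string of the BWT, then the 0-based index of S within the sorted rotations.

Answer: D$dcdbAdfDFD
1

Derivation:
All 12 rotations (rotation i = S[i:]+S[:i]):
  rot[0] = AbFdcDdDfdD$
  rot[1] = bFdcDdDfdD$A
  rot[2] = FdcDdDfdD$Ab
  rot[3] = dcDdDfdD$AbF
  rot[4] = cDdDfdD$AbFd
  rot[5] = DdDfdD$AbFdc
  rot[6] = dDfdD$AbFdcD
  rot[7] = DfdD$AbFdcDd
  rot[8] = fdD$AbFdcDdD
  rot[9] = dD$AbFdcDdDf
  rot[10] = D$AbFdcDdDfd
  rot[11] = $AbFdcDdDfdD
Sorted (with $ < everything):
  sorted[0] = $AbFdcDdDfdD  (last char: 'D')
  sorted[1] = AbFdcDdDfdD$  (last char: '$')
  sorted[2] = D$AbFdcDdDfd  (last char: 'd')
  sorted[3] = DdDfdD$AbFdc  (last char: 'c')
  sorted[4] = DfdD$AbFdcDd  (last char: 'd')
  sorted[5] = FdcDdDfdD$Ab  (last char: 'b')
  sorted[6] = bFdcDdDfdD$A  (last char: 'A')
  sorted[7] = cDdDfdD$AbFd  (last char: 'd')
  sorted[8] = dD$AbFdcDdDf  (last char: 'f')
  sorted[9] = dDfdD$AbFdcD  (last char: 'D')
  sorted[10] = dcDdDfdD$AbF  (last char: 'F')
  sorted[11] = fdD$AbFdcDdD  (last char: 'D')
Last column: D$dcdbAdfDFD
Original string S is at sorted index 1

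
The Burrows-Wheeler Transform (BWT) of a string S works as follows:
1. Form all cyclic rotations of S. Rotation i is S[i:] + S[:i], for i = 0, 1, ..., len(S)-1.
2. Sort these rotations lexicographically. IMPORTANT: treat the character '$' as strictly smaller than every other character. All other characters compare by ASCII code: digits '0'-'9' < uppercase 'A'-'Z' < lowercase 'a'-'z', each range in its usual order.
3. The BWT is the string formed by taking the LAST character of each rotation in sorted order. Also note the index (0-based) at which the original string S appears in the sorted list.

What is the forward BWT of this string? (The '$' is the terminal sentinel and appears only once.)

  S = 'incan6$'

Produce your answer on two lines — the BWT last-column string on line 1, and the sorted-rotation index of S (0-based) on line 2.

Answer: 6ncn$ai
4

Derivation:
All 7 rotations (rotation i = S[i:]+S[:i]):
  rot[0] = incan6$
  rot[1] = ncan6$i
  rot[2] = can6$in
  rot[3] = an6$inc
  rot[4] = n6$inca
  rot[5] = 6$incan
  rot[6] = $incan6
Sorted (with $ < everything):
  sorted[0] = $incan6  (last char: '6')
  sorted[1] = 6$incan  (last char: 'n')
  sorted[2] = an6$inc  (last char: 'c')
  sorted[3] = can6$in  (last char: 'n')
  sorted[4] = incan6$  (last char: '$')
  sorted[5] = n6$inca  (last char: 'a')
  sorted[6] = ncan6$i  (last char: 'i')
Last column: 6ncn$ai
Original string S is at sorted index 4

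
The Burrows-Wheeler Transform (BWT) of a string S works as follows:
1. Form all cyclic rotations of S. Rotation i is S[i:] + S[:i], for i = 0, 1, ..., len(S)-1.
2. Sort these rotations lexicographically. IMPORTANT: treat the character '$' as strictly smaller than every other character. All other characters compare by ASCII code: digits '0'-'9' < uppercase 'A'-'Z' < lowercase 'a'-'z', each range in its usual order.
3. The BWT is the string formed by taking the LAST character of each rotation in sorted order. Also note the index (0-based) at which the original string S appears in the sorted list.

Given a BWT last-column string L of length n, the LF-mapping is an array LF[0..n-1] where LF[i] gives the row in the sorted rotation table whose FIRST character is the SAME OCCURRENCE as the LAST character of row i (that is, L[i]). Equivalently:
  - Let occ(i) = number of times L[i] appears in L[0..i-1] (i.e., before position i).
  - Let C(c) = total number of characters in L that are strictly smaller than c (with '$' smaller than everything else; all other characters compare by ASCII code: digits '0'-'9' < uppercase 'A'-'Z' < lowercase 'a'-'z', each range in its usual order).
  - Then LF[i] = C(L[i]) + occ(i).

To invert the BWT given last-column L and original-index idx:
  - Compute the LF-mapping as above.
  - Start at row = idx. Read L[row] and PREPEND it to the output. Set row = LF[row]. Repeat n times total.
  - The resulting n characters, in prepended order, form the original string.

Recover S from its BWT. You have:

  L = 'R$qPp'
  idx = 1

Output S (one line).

Answer: PpqR$

Derivation:
LF mapping: 2 0 4 1 3
Walk LF starting at row 1, prepending L[row]:
  step 1: row=1, L[1]='$', prepend. Next row=LF[1]=0
  step 2: row=0, L[0]='R', prepend. Next row=LF[0]=2
  step 3: row=2, L[2]='q', prepend. Next row=LF[2]=4
  step 4: row=4, L[4]='p', prepend. Next row=LF[4]=3
  step 5: row=3, L[3]='P', prepend. Next row=LF[3]=1
Reversed output: PpqR$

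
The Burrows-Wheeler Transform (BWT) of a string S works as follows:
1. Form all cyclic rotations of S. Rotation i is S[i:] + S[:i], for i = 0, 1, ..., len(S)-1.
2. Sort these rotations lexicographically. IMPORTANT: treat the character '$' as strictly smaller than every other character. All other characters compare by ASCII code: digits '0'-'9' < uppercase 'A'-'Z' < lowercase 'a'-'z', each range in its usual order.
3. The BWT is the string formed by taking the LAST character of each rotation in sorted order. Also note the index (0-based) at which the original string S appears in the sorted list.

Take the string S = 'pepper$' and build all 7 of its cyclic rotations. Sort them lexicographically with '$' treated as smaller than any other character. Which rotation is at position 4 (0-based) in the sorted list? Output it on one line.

Answer: per$pep

Derivation:
All 7 rotations (rotation i = S[i:]+S[:i]):
  rot[0] = pepper$
  rot[1] = epper$p
  rot[2] = pper$pe
  rot[3] = per$pep
  rot[4] = er$pepp
  rot[5] = r$peppe
  rot[6] = $pepper
Sorted (with $ < everything):
  sorted[0] = $pepper
  sorted[1] = epper$p
  sorted[2] = er$pepp
  sorted[3] = pepper$
  sorted[4] = per$pep
  sorted[5] = pper$pe
  sorted[6] = r$peppe
sorted[4] = per$pep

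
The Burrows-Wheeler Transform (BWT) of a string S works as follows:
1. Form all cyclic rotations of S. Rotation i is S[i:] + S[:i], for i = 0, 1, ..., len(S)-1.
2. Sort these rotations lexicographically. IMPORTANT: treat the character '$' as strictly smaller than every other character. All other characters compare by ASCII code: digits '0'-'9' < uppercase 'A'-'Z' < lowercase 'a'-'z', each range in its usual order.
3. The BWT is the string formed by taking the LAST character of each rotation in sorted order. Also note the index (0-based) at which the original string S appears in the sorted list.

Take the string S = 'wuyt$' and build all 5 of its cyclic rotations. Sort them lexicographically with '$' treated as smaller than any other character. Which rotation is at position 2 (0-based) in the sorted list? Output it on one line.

Answer: uyt$w

Derivation:
All 5 rotations (rotation i = S[i:]+S[:i]):
  rot[0] = wuyt$
  rot[1] = uyt$w
  rot[2] = yt$wu
  rot[3] = t$wuy
  rot[4] = $wuyt
Sorted (with $ < everything):
  sorted[0] = $wuyt
  sorted[1] = t$wuy
  sorted[2] = uyt$w
  sorted[3] = wuyt$
  sorted[4] = yt$wu
sorted[2] = uyt$w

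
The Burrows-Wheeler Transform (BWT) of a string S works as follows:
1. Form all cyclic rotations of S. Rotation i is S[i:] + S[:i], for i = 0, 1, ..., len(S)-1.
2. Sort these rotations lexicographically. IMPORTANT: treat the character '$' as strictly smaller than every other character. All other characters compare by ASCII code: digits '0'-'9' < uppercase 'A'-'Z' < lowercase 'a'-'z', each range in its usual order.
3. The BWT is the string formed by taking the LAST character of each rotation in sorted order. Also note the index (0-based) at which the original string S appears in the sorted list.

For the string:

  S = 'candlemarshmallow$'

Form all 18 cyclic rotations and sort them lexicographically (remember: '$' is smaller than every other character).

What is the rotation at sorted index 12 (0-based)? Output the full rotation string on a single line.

All 18 rotations (rotation i = S[i:]+S[:i]):
  rot[0] = candlemarshmallow$
  rot[1] = andlemarshmallow$c
  rot[2] = ndlemarshmallow$ca
  rot[3] = dlemarshmallow$can
  rot[4] = lemarshmallow$cand
  rot[5] = emarshmallow$candl
  rot[6] = marshmallow$candle
  rot[7] = arshmallow$candlem
  rot[8] = rshmallow$candlema
  rot[9] = shmallow$candlemar
  rot[10] = hmallow$candlemars
  rot[11] = mallow$candlemarsh
  rot[12] = allow$candlemarshm
  rot[13] = llow$candlemarshma
  rot[14] = low$candlemarshmal
  rot[15] = ow$candlemarshmall
  rot[16] = w$candlemarshmallo
  rot[17] = $candlemarshmallow
Sorted (with $ < everything):
  sorted[0] = $candlemarshmallow
  sorted[1] = allow$candlemarshm
  sorted[2] = andlemarshmallow$c
  sorted[3] = arshmallow$candlem
  sorted[4] = candlemarshmallow$
  sorted[5] = dlemarshmallow$can
  sorted[6] = emarshmallow$candl
  sorted[7] = hmallow$candlemars
  sorted[8] = lemarshmallow$cand
  sorted[9] = llow$candlemarshma
  sorted[10] = low$candlemarshmal
  sorted[11] = mallow$candlemarsh
  sorted[12] = marshmallow$candle
  sorted[13] = ndlemarshmallow$ca
  sorted[14] = ow$candlemarshmall
  sorted[15] = rshmallow$candlema
  sorted[16] = shmallow$candlemar
  sorted[17] = w$candlemarshmallo
sorted[12] = marshmallow$candle

Answer: marshmallow$candle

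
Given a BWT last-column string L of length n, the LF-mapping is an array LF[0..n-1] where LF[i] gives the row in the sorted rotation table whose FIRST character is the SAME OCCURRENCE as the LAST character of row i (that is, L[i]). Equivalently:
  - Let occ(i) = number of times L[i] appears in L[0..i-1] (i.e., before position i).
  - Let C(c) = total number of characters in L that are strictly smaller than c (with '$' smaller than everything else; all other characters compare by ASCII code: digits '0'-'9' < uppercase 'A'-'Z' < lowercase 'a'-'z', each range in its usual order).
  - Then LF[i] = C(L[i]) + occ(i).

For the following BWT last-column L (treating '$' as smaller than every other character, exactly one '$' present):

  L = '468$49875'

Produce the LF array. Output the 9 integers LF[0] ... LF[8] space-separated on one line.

Answer: 1 4 6 0 2 8 7 5 3

Derivation:
Char counts: '$':1, '4':2, '5':1, '6':1, '7':1, '8':2, '9':1
C (first-col start): C('$')=0, C('4')=1, C('5')=3, C('6')=4, C('7')=5, C('8')=6, C('9')=8
L[0]='4': occ=0, LF[0]=C('4')+0=1+0=1
L[1]='6': occ=0, LF[1]=C('6')+0=4+0=4
L[2]='8': occ=0, LF[2]=C('8')+0=6+0=6
L[3]='$': occ=0, LF[3]=C('$')+0=0+0=0
L[4]='4': occ=1, LF[4]=C('4')+1=1+1=2
L[5]='9': occ=0, LF[5]=C('9')+0=8+0=8
L[6]='8': occ=1, LF[6]=C('8')+1=6+1=7
L[7]='7': occ=0, LF[7]=C('7')+0=5+0=5
L[8]='5': occ=0, LF[8]=C('5')+0=3+0=3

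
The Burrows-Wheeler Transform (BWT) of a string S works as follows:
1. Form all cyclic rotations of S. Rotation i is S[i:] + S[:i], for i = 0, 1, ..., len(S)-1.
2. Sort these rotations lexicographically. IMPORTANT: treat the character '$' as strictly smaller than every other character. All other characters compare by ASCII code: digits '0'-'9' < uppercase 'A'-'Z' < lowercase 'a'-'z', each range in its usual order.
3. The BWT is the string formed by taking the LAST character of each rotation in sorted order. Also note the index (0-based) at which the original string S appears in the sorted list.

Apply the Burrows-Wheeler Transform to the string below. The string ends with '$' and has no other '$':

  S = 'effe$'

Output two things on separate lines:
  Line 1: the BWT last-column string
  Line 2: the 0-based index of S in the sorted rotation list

Answer: ef$fe
2

Derivation:
All 5 rotations (rotation i = S[i:]+S[:i]):
  rot[0] = effe$
  rot[1] = ffe$e
  rot[2] = fe$ef
  rot[3] = e$eff
  rot[4] = $effe
Sorted (with $ < everything):
  sorted[0] = $effe  (last char: 'e')
  sorted[1] = e$eff  (last char: 'f')
  sorted[2] = effe$  (last char: '$')
  sorted[3] = fe$ef  (last char: 'f')
  sorted[4] = ffe$e  (last char: 'e')
Last column: ef$fe
Original string S is at sorted index 2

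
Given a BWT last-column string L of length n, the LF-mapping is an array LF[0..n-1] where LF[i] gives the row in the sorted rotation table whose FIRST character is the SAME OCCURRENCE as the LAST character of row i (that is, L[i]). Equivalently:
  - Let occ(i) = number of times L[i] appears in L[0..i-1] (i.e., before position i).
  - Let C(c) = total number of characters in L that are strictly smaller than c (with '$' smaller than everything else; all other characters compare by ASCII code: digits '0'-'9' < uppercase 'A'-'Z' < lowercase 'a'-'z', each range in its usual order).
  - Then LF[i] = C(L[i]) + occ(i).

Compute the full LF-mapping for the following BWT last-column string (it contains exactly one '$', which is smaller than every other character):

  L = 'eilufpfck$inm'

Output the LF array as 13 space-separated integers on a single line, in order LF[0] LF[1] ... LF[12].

Answer: 2 5 8 12 3 11 4 1 7 0 6 10 9

Derivation:
Char counts: '$':1, 'c':1, 'e':1, 'f':2, 'i':2, 'k':1, 'l':1, 'm':1, 'n':1, 'p':1, 'u':1
C (first-col start): C('$')=0, C('c')=1, C('e')=2, C('f')=3, C('i')=5, C('k')=7, C('l')=8, C('m')=9, C('n')=10, C('p')=11, C('u')=12
L[0]='e': occ=0, LF[0]=C('e')+0=2+0=2
L[1]='i': occ=0, LF[1]=C('i')+0=5+0=5
L[2]='l': occ=0, LF[2]=C('l')+0=8+0=8
L[3]='u': occ=0, LF[3]=C('u')+0=12+0=12
L[4]='f': occ=0, LF[4]=C('f')+0=3+0=3
L[5]='p': occ=0, LF[5]=C('p')+0=11+0=11
L[6]='f': occ=1, LF[6]=C('f')+1=3+1=4
L[7]='c': occ=0, LF[7]=C('c')+0=1+0=1
L[8]='k': occ=0, LF[8]=C('k')+0=7+0=7
L[9]='$': occ=0, LF[9]=C('$')+0=0+0=0
L[10]='i': occ=1, LF[10]=C('i')+1=5+1=6
L[11]='n': occ=0, LF[11]=C('n')+0=10+0=10
L[12]='m': occ=0, LF[12]=C('m')+0=9+0=9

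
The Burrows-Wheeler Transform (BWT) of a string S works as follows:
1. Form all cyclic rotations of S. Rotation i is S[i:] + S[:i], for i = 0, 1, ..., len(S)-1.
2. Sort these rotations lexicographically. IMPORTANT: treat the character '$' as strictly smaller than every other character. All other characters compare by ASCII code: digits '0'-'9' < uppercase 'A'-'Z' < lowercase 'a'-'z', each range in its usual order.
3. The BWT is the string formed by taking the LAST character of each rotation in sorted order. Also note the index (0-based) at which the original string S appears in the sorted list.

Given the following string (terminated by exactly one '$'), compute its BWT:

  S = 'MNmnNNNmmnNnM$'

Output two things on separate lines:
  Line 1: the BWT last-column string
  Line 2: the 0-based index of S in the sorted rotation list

All 14 rotations (rotation i = S[i:]+S[:i]):
  rot[0] = MNmnNNNmmnNnM$
  rot[1] = NmnNNNmmnNnM$M
  rot[2] = mnNNNmmnNnM$MN
  rot[3] = nNNNmmnNnM$MNm
  rot[4] = NNNmmnNnM$MNmn
  rot[5] = NNmmnNnM$MNmnN
  rot[6] = NmmnNnM$MNmnNN
  rot[7] = mmnNnM$MNmnNNN
  rot[8] = mnNnM$MNmnNNNm
  rot[9] = nNnM$MNmnNNNmm
  rot[10] = NnM$MNmnNNNmmn
  rot[11] = nM$MNmnNNNmmnN
  rot[12] = M$MNmnNNNmmnNn
  rot[13] = $MNmnNNNmmnNnM
Sorted (with $ < everything):
  sorted[0] = $MNmnNNNmmnNnM  (last char: 'M')
  sorted[1] = M$MNmnNNNmmnNn  (last char: 'n')
  sorted[2] = MNmnNNNmmnNnM$  (last char: '$')
  sorted[3] = NNNmmnNnM$MNmn  (last char: 'n')
  sorted[4] = NNmmnNnM$MNmnN  (last char: 'N')
  sorted[5] = NmmnNnM$MNmnNN  (last char: 'N')
  sorted[6] = NmnNNNmmnNnM$M  (last char: 'M')
  sorted[7] = NnM$MNmnNNNmmn  (last char: 'n')
  sorted[8] = mmnNnM$MNmnNNN  (last char: 'N')
  sorted[9] = mnNNNmmnNnM$MN  (last char: 'N')
  sorted[10] = mnNnM$MNmnNNNm  (last char: 'm')
  sorted[11] = nM$MNmnNNNmmnN  (last char: 'N')
  sorted[12] = nNNNmmnNnM$MNm  (last char: 'm')
  sorted[13] = nNnM$MNmnNNNmm  (last char: 'm')
Last column: Mn$nNNMnNNmNmm
Original string S is at sorted index 2

Answer: Mn$nNNMnNNmNmm
2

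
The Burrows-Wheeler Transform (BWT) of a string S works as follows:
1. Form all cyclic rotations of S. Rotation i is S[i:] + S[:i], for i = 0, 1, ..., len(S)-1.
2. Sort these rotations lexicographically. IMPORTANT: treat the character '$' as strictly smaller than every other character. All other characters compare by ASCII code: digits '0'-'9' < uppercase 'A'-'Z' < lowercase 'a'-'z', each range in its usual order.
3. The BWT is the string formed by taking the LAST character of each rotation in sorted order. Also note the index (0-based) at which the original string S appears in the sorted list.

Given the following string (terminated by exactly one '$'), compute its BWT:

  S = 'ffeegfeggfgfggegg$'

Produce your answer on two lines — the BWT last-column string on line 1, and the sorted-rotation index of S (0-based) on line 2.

All 18 rotations (rotation i = S[i:]+S[:i]):
  rot[0] = ffeegfeggfgfggegg$
  rot[1] = feegfeggfgfggegg$f
  rot[2] = eegfeggfgfggegg$ff
  rot[3] = egfeggfgfggegg$ffe
  rot[4] = gfeggfgfggegg$ffee
  rot[5] = feggfgfggegg$ffeeg
  rot[6] = eggfgfggegg$ffeegf
  rot[7] = ggfgfggegg$ffeegfe
  rot[8] = gfgfggegg$ffeegfeg
  rot[9] = fgfggegg$ffeegfegg
  rot[10] = gfggegg$ffeegfeggf
  rot[11] = fggegg$ffeegfeggfg
  rot[12] = ggegg$ffeegfeggfgf
  rot[13] = gegg$ffeegfeggfgfg
  rot[14] = egg$ffeegfeggfgfgg
  rot[15] = gg$ffeegfeggfgfgge
  rot[16] = g$ffeegfeggfgfggeg
  rot[17] = $ffeegfeggfgfggegg
Sorted (with $ < everything):
  sorted[0] = $ffeegfeggfgfggegg  (last char: 'g')
  sorted[1] = eegfeggfgfggegg$ff  (last char: 'f')
  sorted[2] = egfeggfgfggegg$ffe  (last char: 'e')
  sorted[3] = egg$ffeegfeggfgfgg  (last char: 'g')
  sorted[4] = eggfgfggegg$ffeegf  (last char: 'f')
  sorted[5] = feegfeggfgfggegg$f  (last char: 'f')
  sorted[6] = feggfgfggegg$ffeeg  (last char: 'g')
  sorted[7] = ffeegfeggfgfggegg$  (last char: '$')
  sorted[8] = fgfggegg$ffeegfegg  (last char: 'g')
  sorted[9] = fggegg$ffeegfeggfg  (last char: 'g')
  sorted[10] = g$ffeegfeggfgfggeg  (last char: 'g')
  sorted[11] = gegg$ffeegfeggfgfg  (last char: 'g')
  sorted[12] = gfeggfgfggegg$ffee  (last char: 'e')
  sorted[13] = gfgfggegg$ffeegfeg  (last char: 'g')
  sorted[14] = gfggegg$ffeegfeggf  (last char: 'f')
  sorted[15] = gg$ffeegfeggfgfgge  (last char: 'e')
  sorted[16] = ggegg$ffeegfeggfgf  (last char: 'f')
  sorted[17] = ggfgfggegg$ffeegfe  (last char: 'e')
Last column: gfegffg$ggggegfefe
Original string S is at sorted index 7

Answer: gfegffg$ggggegfefe
7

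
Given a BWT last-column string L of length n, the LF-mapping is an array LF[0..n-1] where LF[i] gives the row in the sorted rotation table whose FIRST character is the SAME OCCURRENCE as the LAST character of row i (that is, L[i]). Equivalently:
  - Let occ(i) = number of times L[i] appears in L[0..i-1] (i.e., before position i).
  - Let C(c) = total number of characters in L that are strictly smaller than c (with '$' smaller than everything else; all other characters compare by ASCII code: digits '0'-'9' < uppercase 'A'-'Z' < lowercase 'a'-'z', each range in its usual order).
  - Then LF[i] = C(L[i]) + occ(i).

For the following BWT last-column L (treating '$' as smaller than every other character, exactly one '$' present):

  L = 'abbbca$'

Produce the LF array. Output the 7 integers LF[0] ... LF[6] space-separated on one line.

Char counts: '$':1, 'a':2, 'b':3, 'c':1
C (first-col start): C('$')=0, C('a')=1, C('b')=3, C('c')=6
L[0]='a': occ=0, LF[0]=C('a')+0=1+0=1
L[1]='b': occ=0, LF[1]=C('b')+0=3+0=3
L[2]='b': occ=1, LF[2]=C('b')+1=3+1=4
L[3]='b': occ=2, LF[3]=C('b')+2=3+2=5
L[4]='c': occ=0, LF[4]=C('c')+0=6+0=6
L[5]='a': occ=1, LF[5]=C('a')+1=1+1=2
L[6]='$': occ=0, LF[6]=C('$')+0=0+0=0

Answer: 1 3 4 5 6 2 0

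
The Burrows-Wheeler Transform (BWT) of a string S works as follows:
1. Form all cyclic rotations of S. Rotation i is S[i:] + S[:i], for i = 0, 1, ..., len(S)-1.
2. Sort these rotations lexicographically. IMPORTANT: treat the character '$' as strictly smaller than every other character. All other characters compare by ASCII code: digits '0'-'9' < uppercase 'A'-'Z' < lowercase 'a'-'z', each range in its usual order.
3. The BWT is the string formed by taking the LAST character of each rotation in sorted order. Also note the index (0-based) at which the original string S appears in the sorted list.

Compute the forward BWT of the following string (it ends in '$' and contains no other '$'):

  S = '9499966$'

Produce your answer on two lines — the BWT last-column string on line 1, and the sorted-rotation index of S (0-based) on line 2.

All 8 rotations (rotation i = S[i:]+S[:i]):
  rot[0] = 9499966$
  rot[1] = 499966$9
  rot[2] = 99966$94
  rot[3] = 9966$949
  rot[4] = 966$9499
  rot[5] = 66$94999
  rot[6] = 6$949996
  rot[7] = $9499966
Sorted (with $ < everything):
  sorted[0] = $9499966  (last char: '6')
  sorted[1] = 499966$9  (last char: '9')
  sorted[2] = 6$949996  (last char: '6')
  sorted[3] = 66$94999  (last char: '9')
  sorted[4] = 9499966$  (last char: '$')
  sorted[5] = 966$9499  (last char: '9')
  sorted[6] = 9966$949  (last char: '9')
  sorted[7] = 99966$94  (last char: '4')
Last column: 6969$994
Original string S is at sorted index 4

Answer: 6969$994
4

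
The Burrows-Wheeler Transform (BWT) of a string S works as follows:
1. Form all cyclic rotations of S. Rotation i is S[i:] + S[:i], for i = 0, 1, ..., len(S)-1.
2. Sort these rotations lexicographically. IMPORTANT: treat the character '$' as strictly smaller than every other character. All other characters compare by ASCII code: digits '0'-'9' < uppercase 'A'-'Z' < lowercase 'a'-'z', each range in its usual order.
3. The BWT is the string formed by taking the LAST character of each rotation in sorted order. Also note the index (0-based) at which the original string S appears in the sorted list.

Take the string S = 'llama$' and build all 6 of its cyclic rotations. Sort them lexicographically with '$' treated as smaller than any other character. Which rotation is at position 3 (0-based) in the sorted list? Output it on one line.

Answer: lama$l

Derivation:
All 6 rotations (rotation i = S[i:]+S[:i]):
  rot[0] = llama$
  rot[1] = lama$l
  rot[2] = ama$ll
  rot[3] = ma$lla
  rot[4] = a$llam
  rot[5] = $llama
Sorted (with $ < everything):
  sorted[0] = $llama
  sorted[1] = a$llam
  sorted[2] = ama$ll
  sorted[3] = lama$l
  sorted[4] = llama$
  sorted[5] = ma$lla
sorted[3] = lama$l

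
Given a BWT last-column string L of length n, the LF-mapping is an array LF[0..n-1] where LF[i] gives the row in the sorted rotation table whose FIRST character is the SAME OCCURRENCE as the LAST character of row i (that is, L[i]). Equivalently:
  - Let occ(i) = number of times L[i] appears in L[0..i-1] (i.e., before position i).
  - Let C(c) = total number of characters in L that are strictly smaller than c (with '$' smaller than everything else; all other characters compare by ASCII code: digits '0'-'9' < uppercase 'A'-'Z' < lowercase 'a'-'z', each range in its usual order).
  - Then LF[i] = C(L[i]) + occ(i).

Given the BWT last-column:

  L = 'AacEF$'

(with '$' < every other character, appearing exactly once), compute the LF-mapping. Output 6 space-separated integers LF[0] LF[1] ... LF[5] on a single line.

Answer: 1 4 5 2 3 0

Derivation:
Char counts: '$':1, 'A':1, 'E':1, 'F':1, 'a':1, 'c':1
C (first-col start): C('$')=0, C('A')=1, C('E')=2, C('F')=3, C('a')=4, C('c')=5
L[0]='A': occ=0, LF[0]=C('A')+0=1+0=1
L[1]='a': occ=0, LF[1]=C('a')+0=4+0=4
L[2]='c': occ=0, LF[2]=C('c')+0=5+0=5
L[3]='E': occ=0, LF[3]=C('E')+0=2+0=2
L[4]='F': occ=0, LF[4]=C('F')+0=3+0=3
L[5]='$': occ=0, LF[5]=C('$')+0=0+0=0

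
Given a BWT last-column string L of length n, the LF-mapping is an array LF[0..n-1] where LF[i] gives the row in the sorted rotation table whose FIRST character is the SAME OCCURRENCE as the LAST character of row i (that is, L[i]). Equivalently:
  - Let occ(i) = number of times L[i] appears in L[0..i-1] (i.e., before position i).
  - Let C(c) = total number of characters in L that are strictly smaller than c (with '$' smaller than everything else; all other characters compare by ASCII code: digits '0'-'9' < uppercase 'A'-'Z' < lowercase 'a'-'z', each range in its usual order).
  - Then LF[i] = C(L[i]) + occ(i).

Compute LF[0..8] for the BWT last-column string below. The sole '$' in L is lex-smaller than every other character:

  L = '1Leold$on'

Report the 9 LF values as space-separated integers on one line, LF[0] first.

Answer: 1 2 4 7 5 3 0 8 6

Derivation:
Char counts: '$':1, '1':1, 'L':1, 'd':1, 'e':1, 'l':1, 'n':1, 'o':2
C (first-col start): C('$')=0, C('1')=1, C('L')=2, C('d')=3, C('e')=4, C('l')=5, C('n')=6, C('o')=7
L[0]='1': occ=0, LF[0]=C('1')+0=1+0=1
L[1]='L': occ=0, LF[1]=C('L')+0=2+0=2
L[2]='e': occ=0, LF[2]=C('e')+0=4+0=4
L[3]='o': occ=0, LF[3]=C('o')+0=7+0=7
L[4]='l': occ=0, LF[4]=C('l')+0=5+0=5
L[5]='d': occ=0, LF[5]=C('d')+0=3+0=3
L[6]='$': occ=0, LF[6]=C('$')+0=0+0=0
L[7]='o': occ=1, LF[7]=C('o')+1=7+1=8
L[8]='n': occ=0, LF[8]=C('n')+0=6+0=6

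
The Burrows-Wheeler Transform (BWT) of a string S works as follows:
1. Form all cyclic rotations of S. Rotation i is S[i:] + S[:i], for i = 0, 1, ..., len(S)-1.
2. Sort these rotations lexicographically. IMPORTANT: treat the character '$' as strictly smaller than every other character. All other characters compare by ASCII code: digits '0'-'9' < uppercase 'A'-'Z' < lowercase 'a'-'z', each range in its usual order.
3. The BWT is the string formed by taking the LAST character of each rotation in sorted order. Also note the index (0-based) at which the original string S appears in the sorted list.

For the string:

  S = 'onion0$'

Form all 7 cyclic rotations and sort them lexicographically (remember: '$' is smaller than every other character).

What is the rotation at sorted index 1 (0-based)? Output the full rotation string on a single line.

Answer: 0$onion

Derivation:
All 7 rotations (rotation i = S[i:]+S[:i]):
  rot[0] = onion0$
  rot[1] = nion0$o
  rot[2] = ion0$on
  rot[3] = on0$oni
  rot[4] = n0$onio
  rot[5] = 0$onion
  rot[6] = $onion0
Sorted (with $ < everything):
  sorted[0] = $onion0
  sorted[1] = 0$onion
  sorted[2] = ion0$on
  sorted[3] = n0$onio
  sorted[4] = nion0$o
  sorted[5] = on0$oni
  sorted[6] = onion0$
sorted[1] = 0$onion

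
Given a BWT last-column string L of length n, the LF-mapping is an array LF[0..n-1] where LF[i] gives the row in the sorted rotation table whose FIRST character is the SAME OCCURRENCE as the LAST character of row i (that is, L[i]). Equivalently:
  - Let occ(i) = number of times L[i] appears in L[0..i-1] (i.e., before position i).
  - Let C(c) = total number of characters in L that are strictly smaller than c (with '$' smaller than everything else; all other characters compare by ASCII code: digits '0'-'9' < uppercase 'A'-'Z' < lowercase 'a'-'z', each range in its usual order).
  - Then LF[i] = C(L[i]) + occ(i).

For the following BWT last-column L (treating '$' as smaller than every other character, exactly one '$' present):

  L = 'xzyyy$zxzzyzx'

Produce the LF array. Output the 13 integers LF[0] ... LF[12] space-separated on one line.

Char counts: '$':1, 'x':3, 'y':4, 'z':5
C (first-col start): C('$')=0, C('x')=1, C('y')=4, C('z')=8
L[0]='x': occ=0, LF[0]=C('x')+0=1+0=1
L[1]='z': occ=0, LF[1]=C('z')+0=8+0=8
L[2]='y': occ=0, LF[2]=C('y')+0=4+0=4
L[3]='y': occ=1, LF[3]=C('y')+1=4+1=5
L[4]='y': occ=2, LF[4]=C('y')+2=4+2=6
L[5]='$': occ=0, LF[5]=C('$')+0=0+0=0
L[6]='z': occ=1, LF[6]=C('z')+1=8+1=9
L[7]='x': occ=1, LF[7]=C('x')+1=1+1=2
L[8]='z': occ=2, LF[8]=C('z')+2=8+2=10
L[9]='z': occ=3, LF[9]=C('z')+3=8+3=11
L[10]='y': occ=3, LF[10]=C('y')+3=4+3=7
L[11]='z': occ=4, LF[11]=C('z')+4=8+4=12
L[12]='x': occ=2, LF[12]=C('x')+2=1+2=3

Answer: 1 8 4 5 6 0 9 2 10 11 7 12 3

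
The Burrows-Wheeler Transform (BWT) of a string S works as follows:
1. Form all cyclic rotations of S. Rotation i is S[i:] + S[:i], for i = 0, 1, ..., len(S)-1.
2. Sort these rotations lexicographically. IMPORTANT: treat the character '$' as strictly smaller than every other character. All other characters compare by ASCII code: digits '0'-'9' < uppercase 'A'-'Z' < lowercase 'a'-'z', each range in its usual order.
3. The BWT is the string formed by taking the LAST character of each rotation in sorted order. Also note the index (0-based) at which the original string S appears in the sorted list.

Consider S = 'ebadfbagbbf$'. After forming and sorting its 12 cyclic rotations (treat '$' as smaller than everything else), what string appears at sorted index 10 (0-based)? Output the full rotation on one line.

All 12 rotations (rotation i = S[i:]+S[:i]):
  rot[0] = ebadfbagbbf$
  rot[1] = badfbagbbf$e
  rot[2] = adfbagbbf$eb
  rot[3] = dfbagbbf$eba
  rot[4] = fbagbbf$ebad
  rot[5] = bagbbf$ebadf
  rot[6] = agbbf$ebadfb
  rot[7] = gbbf$ebadfba
  rot[8] = bbf$ebadfbag
  rot[9] = bf$ebadfbagb
  rot[10] = f$ebadfbagbb
  rot[11] = $ebadfbagbbf
Sorted (with $ < everything):
  sorted[0] = $ebadfbagbbf
  sorted[1] = adfbagbbf$eb
  sorted[2] = agbbf$ebadfb
  sorted[3] = badfbagbbf$e
  sorted[4] = bagbbf$ebadf
  sorted[5] = bbf$ebadfbag
  sorted[6] = bf$ebadfbagb
  sorted[7] = dfbagbbf$eba
  sorted[8] = ebadfbagbbf$
  sorted[9] = f$ebadfbagbb
  sorted[10] = fbagbbf$ebad
  sorted[11] = gbbf$ebadfba
sorted[10] = fbagbbf$ebad

Answer: fbagbbf$ebad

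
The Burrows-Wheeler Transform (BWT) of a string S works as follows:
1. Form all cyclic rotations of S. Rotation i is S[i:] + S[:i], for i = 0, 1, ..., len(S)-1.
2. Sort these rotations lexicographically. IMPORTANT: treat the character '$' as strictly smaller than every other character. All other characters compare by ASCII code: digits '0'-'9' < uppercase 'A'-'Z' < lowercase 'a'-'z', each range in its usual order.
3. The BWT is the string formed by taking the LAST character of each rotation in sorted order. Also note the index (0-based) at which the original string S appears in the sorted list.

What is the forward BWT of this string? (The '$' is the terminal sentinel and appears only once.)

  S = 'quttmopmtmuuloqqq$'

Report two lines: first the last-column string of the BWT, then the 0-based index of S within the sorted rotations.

Answer: qutptmloqqo$tmuuqm
11

Derivation:
All 18 rotations (rotation i = S[i:]+S[:i]):
  rot[0] = quttmopmtmuuloqqq$
  rot[1] = uttmopmtmuuloqqq$q
  rot[2] = ttmopmtmuuloqqq$qu
  rot[3] = tmopmtmuuloqqq$qut
  rot[4] = mopmtmuuloqqq$qutt
  rot[5] = opmtmuuloqqq$quttm
  rot[6] = pmtmuuloqqq$quttmo
  rot[7] = mtmuuloqqq$quttmop
  rot[8] = tmuuloqqq$quttmopm
  rot[9] = muuloqqq$quttmopmt
  rot[10] = uuloqqq$quttmopmtm
  rot[11] = uloqqq$quttmopmtmu
  rot[12] = loqqq$quttmopmtmuu
  rot[13] = oqqq$quttmopmtmuul
  rot[14] = qqq$quttmopmtmuulo
  rot[15] = qq$quttmopmtmuuloq
  rot[16] = q$quttmopmtmuuloqq
  rot[17] = $quttmopmtmuuloqqq
Sorted (with $ < everything):
  sorted[0] = $quttmopmtmuuloqqq  (last char: 'q')
  sorted[1] = loqqq$quttmopmtmuu  (last char: 'u')
  sorted[2] = mopmtmuuloqqq$qutt  (last char: 't')
  sorted[3] = mtmuuloqqq$quttmop  (last char: 'p')
  sorted[4] = muuloqqq$quttmopmt  (last char: 't')
  sorted[5] = opmtmuuloqqq$quttm  (last char: 'm')
  sorted[6] = oqqq$quttmopmtmuul  (last char: 'l')
  sorted[7] = pmtmuuloqqq$quttmo  (last char: 'o')
  sorted[8] = q$quttmopmtmuuloqq  (last char: 'q')
  sorted[9] = qq$quttmopmtmuuloq  (last char: 'q')
  sorted[10] = qqq$quttmopmtmuulo  (last char: 'o')
  sorted[11] = quttmopmtmuuloqqq$  (last char: '$')
  sorted[12] = tmopmtmuuloqqq$qut  (last char: 't')
  sorted[13] = tmuuloqqq$quttmopm  (last char: 'm')
  sorted[14] = ttmopmtmuuloqqq$qu  (last char: 'u')
  sorted[15] = uloqqq$quttmopmtmu  (last char: 'u')
  sorted[16] = uttmopmtmuuloqqq$q  (last char: 'q')
  sorted[17] = uuloqqq$quttmopmtm  (last char: 'm')
Last column: qutptmloqqo$tmuuqm
Original string S is at sorted index 11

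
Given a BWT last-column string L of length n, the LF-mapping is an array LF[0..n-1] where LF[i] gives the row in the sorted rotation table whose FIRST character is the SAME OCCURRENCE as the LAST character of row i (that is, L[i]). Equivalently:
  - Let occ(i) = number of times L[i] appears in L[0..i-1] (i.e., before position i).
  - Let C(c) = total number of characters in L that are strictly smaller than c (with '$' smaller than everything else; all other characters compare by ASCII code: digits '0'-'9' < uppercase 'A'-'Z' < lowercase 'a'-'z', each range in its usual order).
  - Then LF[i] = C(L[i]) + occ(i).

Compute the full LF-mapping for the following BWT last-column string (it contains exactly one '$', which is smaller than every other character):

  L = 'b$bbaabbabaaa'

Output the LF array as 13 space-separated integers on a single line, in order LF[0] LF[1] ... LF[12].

Answer: 7 0 8 9 1 2 10 11 3 12 4 5 6

Derivation:
Char counts: '$':1, 'a':6, 'b':6
C (first-col start): C('$')=0, C('a')=1, C('b')=7
L[0]='b': occ=0, LF[0]=C('b')+0=7+0=7
L[1]='$': occ=0, LF[1]=C('$')+0=0+0=0
L[2]='b': occ=1, LF[2]=C('b')+1=7+1=8
L[3]='b': occ=2, LF[3]=C('b')+2=7+2=9
L[4]='a': occ=0, LF[4]=C('a')+0=1+0=1
L[5]='a': occ=1, LF[5]=C('a')+1=1+1=2
L[6]='b': occ=3, LF[6]=C('b')+3=7+3=10
L[7]='b': occ=4, LF[7]=C('b')+4=7+4=11
L[8]='a': occ=2, LF[8]=C('a')+2=1+2=3
L[9]='b': occ=5, LF[9]=C('b')+5=7+5=12
L[10]='a': occ=3, LF[10]=C('a')+3=1+3=4
L[11]='a': occ=4, LF[11]=C('a')+4=1+4=5
L[12]='a': occ=5, LF[12]=C('a')+5=1+5=6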